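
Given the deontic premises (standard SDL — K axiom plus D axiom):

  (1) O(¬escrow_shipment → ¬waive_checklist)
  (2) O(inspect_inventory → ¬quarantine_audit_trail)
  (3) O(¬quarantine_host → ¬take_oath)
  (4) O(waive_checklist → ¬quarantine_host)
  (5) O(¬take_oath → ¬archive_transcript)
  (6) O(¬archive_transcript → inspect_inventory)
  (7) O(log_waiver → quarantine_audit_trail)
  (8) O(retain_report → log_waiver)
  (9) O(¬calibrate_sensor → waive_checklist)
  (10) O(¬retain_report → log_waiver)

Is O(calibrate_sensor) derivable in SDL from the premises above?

Premises 10 and 8 cover both cases: O(¬retain_report → log_waiver) and O(retain_report → log_waiver). Since ¬retain_report ∨ retain_report is a tautology, O(log_waiver) follows.
Premise 7 is O(log_waiver → quarantine_audit_trail); since O(log_waiver), deontic closure gives O(quarantine_audit_trail).
Premise 2 is O(inspect_inventory → ¬quarantine_audit_trail); contrapositively O(quarantine_audit_trail → ¬inspect_inventory). Since O(quarantine_audit_trail) holds, K gives O(¬inspect_inventory).
The contrapositive of premise 6 (O(¬archive_transcript → inspect_inventory)) is O(¬inspect_inventory → archive_transcript), and O(¬inspect_inventory) is already established, so O(archive_transcript).
Premise 5, O(¬take_oath → ¬archive_transcript), contraposes to O(archive_transcript → take_oath); with O(archive_transcript) we get O(take_oath).
Premise 3 is O(¬quarantine_host → ¬take_oath); contrapositively O(take_oath → quarantine_host). Since O(take_oath) holds, K gives O(quarantine_host).
Premise 4, O(waive_checklist → ¬quarantine_host), contraposes to O(quarantine_host → ¬waive_checklist); with O(quarantine_host) we get O(¬waive_checklist).
Premise 9, O(¬calibrate_sensor → waive_checklist), contraposes to O(¬waive_checklist → calibrate_sensor); with O(¬waive_checklist) we get O(calibrate_sensor).
Premise 1 does not contribute to this derivation.
So O(calibrate_sensor) follows.

Yes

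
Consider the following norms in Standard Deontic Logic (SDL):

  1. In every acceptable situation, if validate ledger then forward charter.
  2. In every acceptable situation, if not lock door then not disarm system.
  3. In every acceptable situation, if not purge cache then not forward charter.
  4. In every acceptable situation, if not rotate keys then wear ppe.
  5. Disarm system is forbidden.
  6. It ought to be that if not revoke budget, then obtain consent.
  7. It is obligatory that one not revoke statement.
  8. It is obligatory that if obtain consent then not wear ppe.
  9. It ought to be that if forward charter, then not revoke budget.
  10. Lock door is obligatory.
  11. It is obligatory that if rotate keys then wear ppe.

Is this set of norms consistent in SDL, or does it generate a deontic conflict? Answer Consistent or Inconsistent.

Premise 2 is O(¬lock_door → ¬disarm_system); even if O(¬disarm_system) held, inferring O(¬lock_door) would be affirming the consequent — invalid.
So O(¬lock_door) is not derivable, and the apparent clash with O(lock_door) does not arise.
A world satisfying every obligation exists (e.g. disarm_system=false, forward_charter=false, lock_door=true, obtain_consent=false, purge_cache=false, revoke_budget=true, revoke_statement=false, rotate_keys=false, validate_ledger=false, wear_ppe=true); no atom is both obligatory and forbidden, so the set is consistent.

Consistent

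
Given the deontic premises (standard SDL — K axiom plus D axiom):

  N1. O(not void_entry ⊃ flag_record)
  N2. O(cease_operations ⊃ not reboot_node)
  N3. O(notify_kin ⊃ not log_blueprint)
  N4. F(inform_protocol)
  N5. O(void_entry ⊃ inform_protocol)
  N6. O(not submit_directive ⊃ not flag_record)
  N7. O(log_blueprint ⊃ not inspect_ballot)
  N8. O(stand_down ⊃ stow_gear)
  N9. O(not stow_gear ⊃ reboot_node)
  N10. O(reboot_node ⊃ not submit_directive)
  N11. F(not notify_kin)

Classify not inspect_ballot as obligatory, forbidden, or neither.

Neither

Premise 7 is O(log_blueprint ⊃ not inspect_ballot), but O(log_blueprint) is not derivable from the premises, so it does not yield O(not inspect_ballot).
No premise or chain of K-axiom applications forces O(not inspect_ballot), and none forces O(inspect_ballot). So not inspect_ballot is neither obligatory nor forbidden under these norms.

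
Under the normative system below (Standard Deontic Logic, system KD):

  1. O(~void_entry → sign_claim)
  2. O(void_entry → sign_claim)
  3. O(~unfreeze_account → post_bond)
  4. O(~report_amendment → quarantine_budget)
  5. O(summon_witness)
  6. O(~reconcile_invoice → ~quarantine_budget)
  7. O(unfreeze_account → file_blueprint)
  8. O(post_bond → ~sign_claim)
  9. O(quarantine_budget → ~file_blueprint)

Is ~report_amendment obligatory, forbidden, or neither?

Forbidden

Premises 2 and 1 are O(void_entry → sign_claim) and O(~void_entry → sign_claim); every ideal world satisfies void_entry or ~void_entry, so in either case sign_claim holds — hence O(sign_claim).
The contrapositive of premise 8 (O(post_bond → ~sign_claim)) is O(sign_claim → ~post_bond), and O(sign_claim) is already established, so O(~post_bond).
Premise 3, O(~unfreeze_account → post_bond), contraposes to O(~post_bond → unfreeze_account); with O(~post_bond) we get O(unfreeze_account).
Applying K to premise 7 (O(unfreeze_account → file_blueprint)) and O(unfreeze_account) yields O(file_blueprint).
Premise 9 is O(quarantine_budget → ~file_blueprint); contrapositively O(file_blueprint → ~quarantine_budget). Since O(file_blueprint) holds, K gives O(~quarantine_budget).
Premise 4, O(~report_amendment → quarantine_budget), contraposes to O(~quarantine_budget → report_amendment); with O(~quarantine_budget) we get O(report_amendment).
Premises 5, 6 do not contribute to this derivation.
Thus O(report_amendment), which is F(~report_amendment): ~report_amendment is forbidden.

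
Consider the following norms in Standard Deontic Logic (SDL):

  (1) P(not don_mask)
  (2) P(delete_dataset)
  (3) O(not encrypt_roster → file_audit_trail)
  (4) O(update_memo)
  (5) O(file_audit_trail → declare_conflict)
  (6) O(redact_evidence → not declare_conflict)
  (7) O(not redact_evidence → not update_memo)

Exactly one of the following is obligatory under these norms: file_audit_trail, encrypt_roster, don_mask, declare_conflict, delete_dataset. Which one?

Premise 4 gives O(update_memo).
Premise 7, O(not redact_evidence → not update_memo), contraposes to O(update_memo → redact_evidence); with O(update_memo) we get O(redact_evidence).
Applying K to premise 6 (O(redact_evidence → not declare_conflict)) and O(redact_evidence) yields O(not declare_conflict).
The contrapositive of premise 5 (O(file_audit_trail → declare_conflict)) is O(not declare_conflict → not file_audit_trail), and O(not declare_conflict) is already established, so O(not file_audit_trail).
Premise 3, O(not encrypt_roster → file_audit_trail), contraposes to O(not file_audit_trail → encrypt_roster); with O(not file_audit_trail) we get O(encrypt_roster).
So O(encrypt_roster) holds — encrypt_roster is obligatory. None of the other listed options is made obligatory by any chain of premises.

encrypt_roster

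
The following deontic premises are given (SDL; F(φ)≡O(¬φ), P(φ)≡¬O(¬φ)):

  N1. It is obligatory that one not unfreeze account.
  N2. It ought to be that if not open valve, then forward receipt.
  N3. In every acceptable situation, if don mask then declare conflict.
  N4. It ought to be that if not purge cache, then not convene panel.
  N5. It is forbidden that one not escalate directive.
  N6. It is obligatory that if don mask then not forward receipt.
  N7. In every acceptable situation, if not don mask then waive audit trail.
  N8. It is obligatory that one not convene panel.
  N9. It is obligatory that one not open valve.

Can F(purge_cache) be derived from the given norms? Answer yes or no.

Premise 4 is O(¬purge_cache → ¬convene_panel); even if O(¬convene_panel) held, inferring O(¬purge_cache) would be affirming the consequent — invalid.
No other premise forces O(¬purge_cache). An ideal world satisfying every premise can still have purge_cache true, so F(purge_cache) is not derivable.

No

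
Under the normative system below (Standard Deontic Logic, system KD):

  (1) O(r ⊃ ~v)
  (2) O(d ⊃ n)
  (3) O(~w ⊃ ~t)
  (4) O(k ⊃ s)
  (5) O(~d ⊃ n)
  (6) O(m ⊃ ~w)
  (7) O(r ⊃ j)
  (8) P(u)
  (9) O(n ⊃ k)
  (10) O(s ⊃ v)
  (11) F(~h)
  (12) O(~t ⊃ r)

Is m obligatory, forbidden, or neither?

Premises 2 and 5 are O(d ⊃ n) and O(~d ⊃ n); every ideal world satisfies d or ~d, so in either case n holds — hence O(n).
Applying K to premise 9 (O(n ⊃ k)) and O(n) yields O(k).
Applying K to premise 4 (O(k ⊃ s)) and O(k) yields O(s).
Premise 10 is O(s ⊃ v); since O(s), deontic closure gives O(v).
Premise 1 is O(r ⊃ ~v); contrapositively O(v ⊃ ~r). Since O(v) holds, K gives O(~r).
Premise 12 is O(~t ⊃ r); contrapositively O(~r ⊃ t). Since O(~r) holds, K gives O(t).
Premise 3, O(~w ⊃ ~t), contraposes to O(t ⊃ w); with O(t) we get O(w).
Premise 6, O(m ⊃ ~w), contraposes to O(w ⊃ ~m); with O(w) we get O(~m).
Premises 7, 8, 11 do not contribute to this derivation.
Thus O(~m), which is F(m): m is forbidden.

Forbidden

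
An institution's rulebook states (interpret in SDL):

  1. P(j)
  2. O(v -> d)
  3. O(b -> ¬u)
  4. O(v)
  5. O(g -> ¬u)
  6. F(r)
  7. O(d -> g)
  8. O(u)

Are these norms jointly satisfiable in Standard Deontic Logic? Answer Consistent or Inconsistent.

Inconsistent

Premise 4 states O(v) outright.
From O(v) and premise 2, O(v -> d), we obtain O(d).
Applying K to premise 7 (O(d -> g)) and O(d) yields O(g).
Premise 5 is O(g -> ¬u); since O(g), deontic closure gives O(¬u).
However, premise 8 gives O(u).
We now have both O(¬u) and O(u) — u is simultaneously obligatory and forbidden, violating the D-axiom.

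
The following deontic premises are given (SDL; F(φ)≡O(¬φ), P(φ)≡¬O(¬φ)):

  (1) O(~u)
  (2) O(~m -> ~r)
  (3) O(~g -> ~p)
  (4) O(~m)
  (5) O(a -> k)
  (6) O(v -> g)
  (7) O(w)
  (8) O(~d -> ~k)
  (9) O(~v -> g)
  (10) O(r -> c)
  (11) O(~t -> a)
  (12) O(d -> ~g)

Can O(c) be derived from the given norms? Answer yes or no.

Premise 10 is O(r -> c), but O(r) is not derivable from the premises, so it does not yield O(c).
No other premise forces O(c). An ideal world satisfying every premise can still have c false, so O(c) is not derivable.

No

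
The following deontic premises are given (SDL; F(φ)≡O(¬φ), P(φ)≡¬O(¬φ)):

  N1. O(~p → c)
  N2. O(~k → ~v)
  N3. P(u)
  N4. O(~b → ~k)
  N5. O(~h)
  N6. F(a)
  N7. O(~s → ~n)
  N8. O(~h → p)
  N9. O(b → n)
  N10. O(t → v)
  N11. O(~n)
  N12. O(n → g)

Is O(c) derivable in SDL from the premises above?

Premise 1 is O(~p → c), but O(~p) is not derivable from the premises, so it does not yield O(c).
No other premise forces O(c). An ideal world satisfying every premise can still have c false, so O(c) is not derivable.

No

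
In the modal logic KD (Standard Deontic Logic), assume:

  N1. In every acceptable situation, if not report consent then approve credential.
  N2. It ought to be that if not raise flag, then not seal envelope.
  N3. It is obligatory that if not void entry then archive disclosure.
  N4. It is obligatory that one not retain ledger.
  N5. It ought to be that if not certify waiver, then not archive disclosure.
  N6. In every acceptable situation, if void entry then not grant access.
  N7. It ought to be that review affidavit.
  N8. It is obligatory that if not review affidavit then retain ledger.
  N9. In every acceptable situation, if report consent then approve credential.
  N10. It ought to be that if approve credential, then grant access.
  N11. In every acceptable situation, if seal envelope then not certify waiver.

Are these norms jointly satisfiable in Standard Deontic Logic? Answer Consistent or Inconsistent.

Premise 8 is O(¬review_affidavit → retain_ledger), but O(¬review_affidavit) is not derivable from the premises, so it does not yield O(retain_ledger).
So O(retain_ledger) is not derivable, and the apparent clash with O(¬retain_ledger) does not arise.
A world satisfying every obligation exists (e.g. approve_credential=true, archive_disclosure=true, certify_waiver=true, grant_access=true, raise_flag=false, report_consent=false, retain_ledger=false, review_affidavit=true, seal_envelope=false, void_entry=false); no atom is both obligatory and forbidden, so the set is consistent.

Consistent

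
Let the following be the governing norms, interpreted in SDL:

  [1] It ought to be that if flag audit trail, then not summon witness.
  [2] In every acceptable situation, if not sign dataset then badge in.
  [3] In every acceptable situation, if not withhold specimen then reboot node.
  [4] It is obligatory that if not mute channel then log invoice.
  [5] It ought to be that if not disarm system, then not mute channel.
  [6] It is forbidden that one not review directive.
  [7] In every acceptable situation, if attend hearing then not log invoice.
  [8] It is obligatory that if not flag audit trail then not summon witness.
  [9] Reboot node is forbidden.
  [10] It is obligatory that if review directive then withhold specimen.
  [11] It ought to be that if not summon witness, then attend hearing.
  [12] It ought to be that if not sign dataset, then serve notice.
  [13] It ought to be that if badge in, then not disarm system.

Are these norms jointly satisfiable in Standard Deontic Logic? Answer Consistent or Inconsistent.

Consistent

Premise 3 is O(¬withhold_specimen → reboot_node), but O(¬withhold_specimen) is not derivable from the premises, so it does not yield O(reboot_node).
So O(reboot_node) is not derivable, and the apparent clash with O(¬reboot_node) does not arise.
A world satisfying every obligation exists (e.g. attend_hearing=true, badge_in=false, disarm_system=true, flag_audit_trail=false, log_invoice=false, mute_channel=true, reboot_node=false, review_directive=true, serve_notice=false, sign_dataset=true, summon_witness=false, withhold_specimen=true); no atom is both obligatory and forbidden, so the set is consistent.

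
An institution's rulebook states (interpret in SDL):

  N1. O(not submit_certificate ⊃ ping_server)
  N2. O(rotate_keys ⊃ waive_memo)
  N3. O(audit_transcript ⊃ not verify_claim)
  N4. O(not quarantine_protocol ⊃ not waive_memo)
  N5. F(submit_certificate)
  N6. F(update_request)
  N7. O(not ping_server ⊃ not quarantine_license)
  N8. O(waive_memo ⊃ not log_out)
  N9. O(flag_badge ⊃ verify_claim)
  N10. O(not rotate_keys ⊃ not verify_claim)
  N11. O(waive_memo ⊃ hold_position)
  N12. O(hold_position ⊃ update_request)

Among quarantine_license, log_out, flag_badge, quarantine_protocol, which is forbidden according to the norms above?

flag_badge

Premise 6 is F(update_request), i.e. O(not update_request).
Premise 12 is O(hold_position ⊃ update_request); contrapositively O(not update_request ⊃ not hold_position). Since O(not update_request) holds, K gives O(not hold_position).
Premise 11, O(waive_memo ⊃ hold_position), contraposes to O(not hold_position ⊃ not waive_memo); with O(not hold_position) we get O(not waive_memo).
Premise 2, O(rotate_keys ⊃ waive_memo), contraposes to O(not waive_memo ⊃ not rotate_keys); with O(not waive_memo) we get O(not rotate_keys).
Premise 10 is O(not rotate_keys ⊃ not verify_claim); since O(not rotate_keys), deontic closure gives O(not verify_claim).
The contrapositive of premise 9 (O(flag_badge ⊃ verify_claim)) is O(not verify_claim ⊃ not flag_badge), and O(not verify_claim) is already established, so O(not flag_badge).
So O(not flag_badge) holds, i.e. flag_badge is forbidden. None of the other listed options is forbidden under the premises.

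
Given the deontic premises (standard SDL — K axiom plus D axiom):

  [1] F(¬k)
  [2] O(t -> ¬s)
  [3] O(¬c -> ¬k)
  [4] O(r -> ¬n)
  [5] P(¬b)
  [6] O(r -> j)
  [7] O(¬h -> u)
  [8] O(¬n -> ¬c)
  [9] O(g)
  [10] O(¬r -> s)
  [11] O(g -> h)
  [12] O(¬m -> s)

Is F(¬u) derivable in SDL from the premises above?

No

Premise 7 is O(¬h -> u), but O(¬h) is not derivable from the premises, so it does not yield O(u).
No other premise forces O(u). An ideal world satisfying every premise can still have ¬u true, so F(¬u) is not derivable.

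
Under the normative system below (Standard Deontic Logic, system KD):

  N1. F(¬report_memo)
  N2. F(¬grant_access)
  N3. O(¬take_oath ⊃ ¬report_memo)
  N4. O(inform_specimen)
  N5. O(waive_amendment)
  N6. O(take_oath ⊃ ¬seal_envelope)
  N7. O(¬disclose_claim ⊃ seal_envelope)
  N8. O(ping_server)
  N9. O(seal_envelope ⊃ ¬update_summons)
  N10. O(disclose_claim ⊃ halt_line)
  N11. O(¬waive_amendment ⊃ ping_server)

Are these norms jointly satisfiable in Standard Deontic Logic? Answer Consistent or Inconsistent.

Consistent

Premise 11 is O(¬waive_amendment ⊃ ping_server); even if O(ping_server) held, inferring O(¬waive_amendment) would be affirming the consequent — invalid.
So O(¬waive_amendment) is not derivable, and the apparent clash with O(waive_amendment) does not arise.
A world satisfying every obligation exists (e.g. disclose_claim=true, grant_access=true, halt_line=true, inform_specimen=true, ping_server=true, report_memo=true, seal_envelope=false, take_oath=true, update_summons=false, waive_amendment=true); no atom is both obligatory and forbidden, so the set is consistent.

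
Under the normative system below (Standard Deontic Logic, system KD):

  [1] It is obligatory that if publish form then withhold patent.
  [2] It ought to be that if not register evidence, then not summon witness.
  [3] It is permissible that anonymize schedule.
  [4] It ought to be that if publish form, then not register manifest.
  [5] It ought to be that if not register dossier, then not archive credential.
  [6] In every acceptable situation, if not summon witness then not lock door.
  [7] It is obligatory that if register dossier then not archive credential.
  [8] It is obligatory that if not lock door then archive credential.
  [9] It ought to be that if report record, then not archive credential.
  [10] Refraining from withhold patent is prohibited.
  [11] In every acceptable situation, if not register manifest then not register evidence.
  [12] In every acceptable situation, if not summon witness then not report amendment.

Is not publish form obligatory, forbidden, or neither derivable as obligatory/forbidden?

Premises 7 and 5 are O(register_dossier → ¬archive_credential) and O(¬register_dossier → ¬archive_credential); every ideal world satisfies register_dossier or ¬register_dossier, so in either case ¬archive_credential holds — hence O(¬archive_credential).
Premise 8, O(¬lock_door → archive_credential), contraposes to O(¬archive_credential → lock_door); with O(¬archive_credential) we get O(lock_door).
Premise 6 is O(¬summon_witness → ¬lock_door); contrapositively O(lock_door → summon_witness). Since O(lock_door) holds, K gives O(summon_witness).
The contrapositive of premise 2 (O(¬register_evidence → ¬summon_witness)) is O(summon_witness → register_evidence), and O(summon_witness) is already established, so O(register_evidence).
Premise 11 is O(¬register_manifest → ¬register_evidence); contrapositively O(register_evidence → register_manifest). Since O(register_evidence) holds, K gives O(register_manifest).
The contrapositive of premise 4 (O(publish_form → ¬register_manifest)) is O(register_manifest → ¬publish_form), and O(register_manifest) is already established, so O(¬publish_form).
Premises 1, 3, 9, 10, 12 do not contribute to this derivation.
Hence ¬publish_form is obligatory.

Obligatory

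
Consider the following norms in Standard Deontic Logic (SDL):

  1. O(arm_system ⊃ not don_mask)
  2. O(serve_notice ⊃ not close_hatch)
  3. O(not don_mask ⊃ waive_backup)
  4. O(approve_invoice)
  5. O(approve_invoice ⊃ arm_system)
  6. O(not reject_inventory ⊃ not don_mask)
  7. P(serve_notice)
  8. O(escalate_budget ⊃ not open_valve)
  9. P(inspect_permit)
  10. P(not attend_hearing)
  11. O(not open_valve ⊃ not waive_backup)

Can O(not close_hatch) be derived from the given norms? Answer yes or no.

Premise 2 is O(serve_notice ⊃ not close_hatch), but O(serve_notice) is not derivable from the premises (the permission P(serve_notice) asserts only not O(not serve_notice), not O(serve_notice)), so it does not yield O(not close_hatch).
No other premise forces O(not close_hatch). An ideal world satisfying every premise can still have not close_hatch false, so O(not close_hatch) is not derivable.

No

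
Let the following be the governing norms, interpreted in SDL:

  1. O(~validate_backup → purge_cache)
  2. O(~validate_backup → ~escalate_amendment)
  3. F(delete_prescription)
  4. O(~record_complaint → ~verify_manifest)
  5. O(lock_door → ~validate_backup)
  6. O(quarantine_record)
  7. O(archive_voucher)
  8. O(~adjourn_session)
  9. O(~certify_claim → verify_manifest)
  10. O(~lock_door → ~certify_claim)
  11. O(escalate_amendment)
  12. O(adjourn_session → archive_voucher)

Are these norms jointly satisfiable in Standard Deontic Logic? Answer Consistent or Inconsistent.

Consistent

Premise 12 is O(adjourn_session → archive_voucher); even if O(archive_voucher) held, inferring O(adjourn_session) would be affirming the consequent — invalid.
So O(adjourn_session) is not derivable, and the apparent clash with O(~adjourn_session) does not arise.
A world satisfying every obligation exists (e.g. adjourn_session=false, archive_voucher=true, certify_claim=false, delete_prescription=false, escalate_amendment=true, lock_door=false, purge_cache=false, quarantine_record=true, record_complaint=true, validate_backup=true, verify_manifest=true); no atom is both obligatory and forbidden, so the set is consistent.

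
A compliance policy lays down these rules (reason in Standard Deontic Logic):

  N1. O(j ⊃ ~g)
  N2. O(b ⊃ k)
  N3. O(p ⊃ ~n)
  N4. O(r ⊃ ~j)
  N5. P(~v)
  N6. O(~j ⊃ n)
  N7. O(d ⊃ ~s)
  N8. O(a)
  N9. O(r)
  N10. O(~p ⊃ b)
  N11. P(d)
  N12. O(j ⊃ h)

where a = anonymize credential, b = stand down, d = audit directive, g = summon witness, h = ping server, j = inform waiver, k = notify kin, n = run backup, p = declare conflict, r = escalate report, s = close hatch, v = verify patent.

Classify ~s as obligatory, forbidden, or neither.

Neither

Premise 7 is O(d ⊃ ~s), but O(d) is not derivable from the premises (the permission P(d) asserts only ~O(~d), not O(d)), so it does not yield O(~s).
No premise or chain of K-axiom applications forces O(~s), and none forces O(s). So ~s is neither obligatory nor forbidden under these norms.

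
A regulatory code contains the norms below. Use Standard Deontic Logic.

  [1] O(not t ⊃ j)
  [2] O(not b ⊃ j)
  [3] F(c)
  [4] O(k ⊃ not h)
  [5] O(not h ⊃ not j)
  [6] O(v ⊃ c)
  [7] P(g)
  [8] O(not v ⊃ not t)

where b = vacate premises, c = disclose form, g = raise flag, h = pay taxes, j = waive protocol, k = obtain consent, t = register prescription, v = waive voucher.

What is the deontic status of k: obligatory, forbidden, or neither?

F(c) at premise 3 means O(not c).
Premise 6 is O(v ⊃ c); contrapositively O(not c ⊃ not v). Since O(not c) holds, K gives O(not v).
Applying K to premise 8 (O(not v ⊃ not t)) and O(not v) yields O(not t).
With premise 1, O(not t ⊃ j), the K-axiom yields O(j).
Premise 5, O(not h ⊃ not j), contraposes to O(j ⊃ h); with O(j) we get O(h).
Premise 4, O(k ⊃ not h), contraposes to O(h ⊃ not k); with O(h) we get O(not k).
Premises 2, 7 do not contribute to this derivation.
Thus O(not k), which is F(k): k is forbidden.

Forbidden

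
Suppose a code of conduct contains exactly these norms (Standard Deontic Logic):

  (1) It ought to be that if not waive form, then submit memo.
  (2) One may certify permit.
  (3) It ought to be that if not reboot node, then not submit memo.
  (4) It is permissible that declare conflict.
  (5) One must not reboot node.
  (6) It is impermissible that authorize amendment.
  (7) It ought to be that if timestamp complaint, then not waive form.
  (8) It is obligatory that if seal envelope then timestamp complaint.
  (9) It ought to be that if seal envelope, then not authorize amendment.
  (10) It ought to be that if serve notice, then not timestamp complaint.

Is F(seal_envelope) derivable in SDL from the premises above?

Yes

F(reboot_node) at premise 5 means O(¬reboot_node).
From O(¬reboot_node) and premise 3, O(¬reboot_node → ¬submit_memo), we obtain O(¬submit_memo).
The contrapositive of premise 1 (O(¬waive_form → submit_memo)) is O(¬submit_memo → waive_form), and O(¬submit_memo) is already established, so O(waive_form).
Premise 7, O(timestamp_complaint → ¬waive_form), contraposes to O(waive_form → ¬timestamp_complaint); with O(waive_form) we get O(¬timestamp_complaint).
Premise 8, O(seal_envelope → timestamp_complaint), contraposes to O(¬timestamp_complaint → ¬seal_envelope); with O(¬timestamp_complaint) we get O(¬seal_envelope).
Premises 2, 4, 6, 9, 10 do not contribute to this derivation.
So O(¬seal_envelope) holds, i.e. F(seal_envelope). The claim follows.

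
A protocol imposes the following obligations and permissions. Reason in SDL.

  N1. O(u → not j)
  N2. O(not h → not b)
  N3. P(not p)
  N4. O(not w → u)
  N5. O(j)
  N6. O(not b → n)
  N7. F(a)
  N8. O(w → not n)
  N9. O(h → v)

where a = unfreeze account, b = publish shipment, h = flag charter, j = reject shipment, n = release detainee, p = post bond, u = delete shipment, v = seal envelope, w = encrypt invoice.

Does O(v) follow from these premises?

Premise 5 states O(j) outright.
Premise 1 is O(u → not j); contrapositively O(j → not u). Since O(j) holds, K gives O(not u).
Premise 4 is O(not w → u); contrapositively O(not u → w). Since O(not u) holds, K gives O(w).
Premise 8 is O(w → not n); since O(w), deontic closure gives O(not n).
The contrapositive of premise 6 (O(not b → n)) is O(not n → b), and O(not n) is already established, so O(b).
Premise 2, O(not h → not b), contraposes to O(b → h); with O(b) we get O(h).
Applying K to premise 9 (O(h → v)) and O(h) yields O(v).
Premises 3, 7 do not contribute to this derivation.
So O(v) follows.

Yes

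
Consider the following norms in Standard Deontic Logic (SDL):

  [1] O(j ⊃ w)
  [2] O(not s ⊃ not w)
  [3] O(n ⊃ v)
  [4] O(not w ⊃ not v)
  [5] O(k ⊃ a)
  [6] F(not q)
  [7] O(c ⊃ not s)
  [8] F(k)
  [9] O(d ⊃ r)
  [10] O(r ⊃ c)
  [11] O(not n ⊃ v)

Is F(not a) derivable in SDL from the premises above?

No

Premise 5 is O(k ⊃ a), but O(k) is not derivable from the premises, so it does not yield O(a).
No other premise forces O(a). An ideal world satisfying every premise can still have not a true, so F(not a) is not derivable.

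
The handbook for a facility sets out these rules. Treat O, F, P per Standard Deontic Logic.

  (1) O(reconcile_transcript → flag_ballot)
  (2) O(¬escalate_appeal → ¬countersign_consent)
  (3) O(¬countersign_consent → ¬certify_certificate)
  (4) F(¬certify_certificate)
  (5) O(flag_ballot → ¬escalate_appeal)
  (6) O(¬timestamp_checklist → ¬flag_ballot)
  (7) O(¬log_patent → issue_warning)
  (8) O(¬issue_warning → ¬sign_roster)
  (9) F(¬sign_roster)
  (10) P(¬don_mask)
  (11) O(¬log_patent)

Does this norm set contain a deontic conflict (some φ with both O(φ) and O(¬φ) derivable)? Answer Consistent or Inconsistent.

Consistent

Premise 8 is O(¬issue_warning → ¬sign_roster), but O(¬issue_warning) is not derivable from the premises, so it does not yield O(¬sign_roster).
So O(¬sign_roster) is not derivable, and the apparent clash with O(sign_roster) does not arise.
A world satisfying every obligation exists (e.g. certify_certificate=true, countersign_consent=true, don_mask=false, escalate_appeal=true, flag_ballot=false, issue_warning=true, log_patent=false, reconcile_transcript=false, sign_roster=true, timestamp_checklist=false); no atom is both obligatory and forbidden, so the set is consistent.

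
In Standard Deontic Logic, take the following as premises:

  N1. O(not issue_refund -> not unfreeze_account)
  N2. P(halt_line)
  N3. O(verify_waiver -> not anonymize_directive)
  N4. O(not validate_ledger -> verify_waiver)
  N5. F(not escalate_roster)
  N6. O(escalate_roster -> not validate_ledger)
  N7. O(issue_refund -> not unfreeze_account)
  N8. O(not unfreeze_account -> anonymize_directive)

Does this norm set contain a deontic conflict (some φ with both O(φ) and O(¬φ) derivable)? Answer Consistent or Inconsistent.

Inconsistent

By case analysis on not issue_refund: premise 1 gives O(not issue_refund -> not unfreeze_account) and premise 7 gives O(issue_refund -> not unfreeze_account), so O(not unfreeze_account) either way.
From O(not unfreeze_account) and premise 8, O(not unfreeze_account -> anonymize_directive), we obtain O(anonymize_directive).
Premise 3, O(verify_waiver -> not anonymize_directive), contraposes to O(anonymize_directive -> not verify_waiver); with O(anonymize_directive) we get O(not verify_waiver).
Premise 4 is O(not validate_ledger -> verify_waiver); contrapositively O(not verify_waiver -> validate_ledger). Since O(not verify_waiver) holds, K gives O(validate_ledger).
Premise 6, O(escalate_roster -> not validate_ledger), contraposes to O(validate_ledger -> not escalate_roster); with O(validate_ledger) we get O(not escalate_roster).
But premise 5, F(not escalate_roster), means O(escalate_roster).
We now have both O(not escalate_roster) and O(escalate_roster) — escalate_roster is simultaneously obligatory and forbidden, violating the D-axiom.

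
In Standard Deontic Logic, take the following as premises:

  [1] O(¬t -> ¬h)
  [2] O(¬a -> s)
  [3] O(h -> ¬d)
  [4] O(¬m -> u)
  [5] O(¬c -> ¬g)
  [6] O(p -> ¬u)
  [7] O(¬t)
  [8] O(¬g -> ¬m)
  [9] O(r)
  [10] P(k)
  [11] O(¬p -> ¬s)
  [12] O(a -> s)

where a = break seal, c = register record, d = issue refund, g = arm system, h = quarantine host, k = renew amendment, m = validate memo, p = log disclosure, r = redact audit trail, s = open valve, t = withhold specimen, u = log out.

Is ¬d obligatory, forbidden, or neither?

Neither

Premise 3 is O(h -> ¬d), but O(h) is not derivable from the premises, so it does not yield O(¬d).
No premise or chain of K-axiom applications forces O(¬d), and none forces O(d). So ¬d is neither obligatory nor forbidden under these norms.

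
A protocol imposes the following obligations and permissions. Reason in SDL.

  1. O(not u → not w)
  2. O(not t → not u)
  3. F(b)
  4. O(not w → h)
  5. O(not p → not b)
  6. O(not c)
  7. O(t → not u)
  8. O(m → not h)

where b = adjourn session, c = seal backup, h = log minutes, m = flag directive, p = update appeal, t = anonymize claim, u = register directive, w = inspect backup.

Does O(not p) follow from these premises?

Premise 5 is O(not p → not b); even if O(not b) held, inferring O(not p) would be affirming the consequent — invalid.
No other premise forces O(not p). An ideal world satisfying every premise can still have not p false, so O(not p) is not derivable.

No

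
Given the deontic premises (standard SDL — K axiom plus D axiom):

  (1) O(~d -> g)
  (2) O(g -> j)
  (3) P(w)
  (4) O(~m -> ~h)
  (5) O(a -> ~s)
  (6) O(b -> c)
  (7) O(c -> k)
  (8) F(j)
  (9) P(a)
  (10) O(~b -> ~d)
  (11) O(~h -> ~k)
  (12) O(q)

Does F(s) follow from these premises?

Premise 5 is O(a -> ~s), but O(a) is not derivable from the premises (the permission P(a) asserts only ~O(~a), not O(a)), so it does not yield O(~s).
No other premise forces O(~s). An ideal world satisfying every premise can still have s true, so F(s) is not derivable.

No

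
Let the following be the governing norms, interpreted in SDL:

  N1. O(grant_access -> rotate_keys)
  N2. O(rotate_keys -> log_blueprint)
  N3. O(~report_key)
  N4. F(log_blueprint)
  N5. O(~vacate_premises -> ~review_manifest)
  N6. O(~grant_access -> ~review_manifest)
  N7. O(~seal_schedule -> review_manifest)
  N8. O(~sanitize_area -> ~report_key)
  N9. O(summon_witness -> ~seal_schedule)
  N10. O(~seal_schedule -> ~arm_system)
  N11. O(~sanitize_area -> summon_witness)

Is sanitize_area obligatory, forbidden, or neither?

Obligatory

Premise 4, F(log_blueprint), is equivalent to O(~log_blueprint).
The contrapositive of premise 2 (O(rotate_keys -> log_blueprint)) is O(~log_blueprint -> ~rotate_keys), and O(~log_blueprint) is already established, so O(~rotate_keys).
Premise 1, O(grant_access -> rotate_keys), contraposes to O(~rotate_keys -> ~grant_access); with O(~rotate_keys) we get O(~grant_access).
From O(~grant_access) and premise 6, O(~grant_access -> ~review_manifest), we obtain O(~review_manifest).
Premise 7 is O(~seal_schedule -> review_manifest); contrapositively O(~review_manifest -> seal_schedule). Since O(~review_manifest) holds, K gives O(seal_schedule).
Premise 9 is O(summon_witness -> ~seal_schedule); contrapositively O(seal_schedule -> ~summon_witness). Since O(seal_schedule) holds, K gives O(~summon_witness).
The contrapositive of premise 11 (O(~sanitize_area -> summon_witness)) is O(~summon_witness -> sanitize_area), and O(~summon_witness) is already established, so O(sanitize_area).
Premises 3, 5, 8, 10 do not contribute to this derivation.
Hence sanitize_area is obligatory.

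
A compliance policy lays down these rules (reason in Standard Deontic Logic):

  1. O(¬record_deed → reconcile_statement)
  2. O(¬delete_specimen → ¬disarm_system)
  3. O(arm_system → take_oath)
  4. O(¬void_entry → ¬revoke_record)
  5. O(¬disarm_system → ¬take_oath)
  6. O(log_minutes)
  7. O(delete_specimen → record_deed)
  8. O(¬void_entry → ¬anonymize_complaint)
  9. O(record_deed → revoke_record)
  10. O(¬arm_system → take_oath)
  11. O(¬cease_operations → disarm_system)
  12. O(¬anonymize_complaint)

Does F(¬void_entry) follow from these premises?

By case analysis on ¬arm_system: premise 10 gives O(¬arm_system → take_oath) and premise 3 gives O(arm_system → take_oath), so O(take_oath) either way.
Premise 5 is O(¬disarm_system → ¬take_oath); contrapositively O(take_oath → disarm_system). Since O(take_oath) holds, K gives O(disarm_system).
The contrapositive of premise 2 (O(¬delete_specimen → ¬disarm_system)) is O(disarm_system → delete_specimen), and O(disarm_system) is already established, so O(delete_specimen).
From O(delete_specimen) and premise 7, O(delete_specimen → record_deed), we obtain O(record_deed).
With premise 9, O(record_deed → revoke_record), the K-axiom yields O(revoke_record).
Premise 4 is O(¬void_entry → ¬revoke_record); contrapositively O(revoke_record → void_entry). Since O(revoke_record) holds, K gives O(void_entry).
Premises 1, 6, 8, 11, 12 do not contribute to this derivation.
So O(void_entry) holds, i.e. F(¬void_entry). The claim follows.

Yes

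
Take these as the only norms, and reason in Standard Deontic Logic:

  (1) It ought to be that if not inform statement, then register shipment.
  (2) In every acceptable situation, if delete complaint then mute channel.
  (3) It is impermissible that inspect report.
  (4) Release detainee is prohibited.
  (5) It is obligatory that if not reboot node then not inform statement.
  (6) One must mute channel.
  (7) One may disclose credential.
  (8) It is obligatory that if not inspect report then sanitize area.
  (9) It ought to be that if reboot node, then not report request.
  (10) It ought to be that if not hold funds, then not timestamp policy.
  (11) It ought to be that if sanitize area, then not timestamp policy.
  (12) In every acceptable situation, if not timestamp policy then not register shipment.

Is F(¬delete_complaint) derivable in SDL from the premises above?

Premise 2 is O(delete_complaint → mute_channel); even if O(mute_channel) held, inferring O(delete_complaint) would be affirming the consequent — invalid.
No other premise forces O(delete_complaint). An ideal world satisfying every premise can still have ¬delete_complaint true, so F(¬delete_complaint) is not derivable.

No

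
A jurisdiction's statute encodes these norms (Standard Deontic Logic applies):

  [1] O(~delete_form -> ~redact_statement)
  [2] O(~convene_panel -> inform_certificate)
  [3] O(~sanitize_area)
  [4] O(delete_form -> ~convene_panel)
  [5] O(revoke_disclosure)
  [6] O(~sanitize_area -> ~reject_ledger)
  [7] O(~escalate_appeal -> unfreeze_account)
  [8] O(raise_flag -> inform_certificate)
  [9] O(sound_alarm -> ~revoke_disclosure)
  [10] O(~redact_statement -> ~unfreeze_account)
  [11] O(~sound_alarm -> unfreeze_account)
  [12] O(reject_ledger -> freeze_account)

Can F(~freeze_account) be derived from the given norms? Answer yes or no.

Premise 12 is O(reject_ledger -> freeze_account), but O(reject_ledger) is not derivable from the premises, so it does not yield O(freeze_account).
No other premise forces O(freeze_account). An ideal world satisfying every premise can still have ~freeze_account true, so F(~freeze_account) is not derivable.

No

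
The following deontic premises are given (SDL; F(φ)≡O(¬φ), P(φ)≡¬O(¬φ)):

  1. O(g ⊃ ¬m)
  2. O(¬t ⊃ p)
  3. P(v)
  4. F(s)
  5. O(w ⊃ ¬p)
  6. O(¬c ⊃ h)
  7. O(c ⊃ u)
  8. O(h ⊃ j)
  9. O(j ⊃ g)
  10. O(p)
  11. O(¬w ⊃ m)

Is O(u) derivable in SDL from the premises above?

Yes

From premise 10 we have O(p).
Premise 5, O(w ⊃ ¬p), contraposes to O(p ⊃ ¬w); with O(p) we get O(¬w).
Applying K to premise 11 (O(¬w ⊃ m)) and O(¬w) yields O(m).
Premise 1 is O(g ⊃ ¬m); contrapositively O(m ⊃ ¬g). Since O(m) holds, K gives O(¬g).
Premise 9 is O(j ⊃ g); contrapositively O(¬g ⊃ ¬j). Since O(¬g) holds, K gives O(¬j).
Premise 8, O(h ⊃ j), contraposes to O(¬j ⊃ ¬h); with O(¬j) we get O(¬h).
Premise 6 is O(¬c ⊃ h); contrapositively O(¬h ⊃ c). Since O(¬h) holds, K gives O(c).
With premise 7, O(c ⊃ u), the K-axiom yields O(u).
Premises 2, 3, 4 do not contribute to this derivation.
So O(u) follows.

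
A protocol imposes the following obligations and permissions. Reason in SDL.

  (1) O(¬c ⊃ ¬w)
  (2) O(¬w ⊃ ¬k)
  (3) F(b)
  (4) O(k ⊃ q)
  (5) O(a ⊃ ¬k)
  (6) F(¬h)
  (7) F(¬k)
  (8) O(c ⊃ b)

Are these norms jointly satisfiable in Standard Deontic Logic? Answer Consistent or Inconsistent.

Premise 3, F(b), is equivalent to O(¬b).
Premise 8, O(c ⊃ b), contraposes to O(¬b ⊃ ¬c); with O(¬b) we get O(¬c).
With premise 1, O(¬c ⊃ ¬w), the K-axiom yields O(¬w).
Applying K to premise 2 (O(¬w ⊃ ¬k)) and O(¬w) yields O(¬k).
But premise 7, F(¬k), means O(k).
We now have both O(¬k) and O(k) — k is simultaneously obligatory and forbidden, violating the D-axiom.

Inconsistent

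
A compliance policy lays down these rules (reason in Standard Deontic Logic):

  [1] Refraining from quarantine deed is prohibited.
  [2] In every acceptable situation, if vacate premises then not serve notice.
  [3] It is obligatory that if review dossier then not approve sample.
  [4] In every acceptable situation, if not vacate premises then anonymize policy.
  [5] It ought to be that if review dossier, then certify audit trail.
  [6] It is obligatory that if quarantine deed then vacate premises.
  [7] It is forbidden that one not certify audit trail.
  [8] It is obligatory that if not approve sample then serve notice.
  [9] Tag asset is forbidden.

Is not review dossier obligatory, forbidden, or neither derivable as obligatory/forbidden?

Premise 1, F(¬quarantine_deed), is equivalent to O(quarantine_deed).
With premise 6, O(quarantine_deed → vacate_premises), the K-axiom yields O(vacate_premises).
From O(vacate_premises) and premise 2, O(vacate_premises → ¬serve_notice), we obtain O(¬serve_notice).
Premise 8 is O(¬approve_sample → serve_notice); contrapositively O(¬serve_notice → approve_sample). Since O(¬serve_notice) holds, K gives O(approve_sample).
Premise 3 is O(review_dossier → ¬approve_sample); contrapositively O(approve_sample → ¬review_dossier). Since O(approve_sample) holds, K gives O(¬review_dossier).
Premises 4, 5, 7, 9 do not contribute to this derivation.
Hence ¬review_dossier is obligatory.

Obligatory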